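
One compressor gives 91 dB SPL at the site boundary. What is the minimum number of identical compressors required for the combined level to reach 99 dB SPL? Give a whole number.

7

The shortfall is 99 − 91 = 8.0 dB, and N units add 10·log₁₀ N, so need 10·log₁₀ N ≥ 8.0.
N ≥ 10^(8.0/10) = 6.310, so N = 7.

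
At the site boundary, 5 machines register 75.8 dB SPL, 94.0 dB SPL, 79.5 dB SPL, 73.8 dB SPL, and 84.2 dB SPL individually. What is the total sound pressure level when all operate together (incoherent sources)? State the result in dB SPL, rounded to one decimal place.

For uncorrelated sources the intensities add, so convert each level to linear form, sum, and take 10·log₁₀ of the total.
Σ 10^(L/10) = 10^(75.8/10) + 10^(94.0/10) + 10^(79.5/10) + 10^(73.8/10) + 10^(84.2/10) = 2.926e+09.
L_total = 10·log₁₀(2.926e+09) = 94.66 dB SPL.

94.7 dB SPL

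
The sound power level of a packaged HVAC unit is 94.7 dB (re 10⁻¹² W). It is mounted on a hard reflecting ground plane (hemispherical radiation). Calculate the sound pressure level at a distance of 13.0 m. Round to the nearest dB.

Free-field hemispherical radiation: L_p = L_w − 10·log₁₀(2π·r²), r = 13.0 m.
2π·r² = 1062 m², 10·log₁₀ of that is 30.261 dB.
L_p = 94.7 − 30.261 = 64.44 dB.

64 dB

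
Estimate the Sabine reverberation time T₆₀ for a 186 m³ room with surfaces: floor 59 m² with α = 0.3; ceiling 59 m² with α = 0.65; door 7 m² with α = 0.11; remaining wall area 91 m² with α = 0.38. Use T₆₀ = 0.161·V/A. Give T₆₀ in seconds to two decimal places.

0.33 s

A = Σ Sᵢαᵢ = 59·0.3 + 59·0.65 + 7·0.11 + 91·0.38 = 91.40 m².
T₆₀ = 0.161 × 186 / 91.40 = 0.328 s.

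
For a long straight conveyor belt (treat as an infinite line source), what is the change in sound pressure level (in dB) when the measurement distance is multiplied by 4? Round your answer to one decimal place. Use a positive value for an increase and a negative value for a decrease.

-6.0 dB

Line-source spreading: ΔL = −10·log₁₀(r₂/r₁).
ΔL = −10·log₁₀(4) = -6.02 dB.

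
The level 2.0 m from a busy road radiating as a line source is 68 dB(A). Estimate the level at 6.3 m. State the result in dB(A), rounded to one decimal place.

For a line source, L₂ = L₁ − 10·log₁₀(r₂/r₁).
L₂ = 68 − 10·log₁₀(6.3/2.0) = 68 − 4.983 = 63.02 dB(A).

63.0 dB(A)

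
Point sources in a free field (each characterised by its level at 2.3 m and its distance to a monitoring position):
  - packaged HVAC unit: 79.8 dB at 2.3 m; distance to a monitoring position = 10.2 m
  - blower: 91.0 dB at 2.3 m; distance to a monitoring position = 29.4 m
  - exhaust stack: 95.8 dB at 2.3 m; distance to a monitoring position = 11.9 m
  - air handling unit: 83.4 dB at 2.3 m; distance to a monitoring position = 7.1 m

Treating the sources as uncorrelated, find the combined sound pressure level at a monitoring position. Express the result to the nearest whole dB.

82 dB

First find each source's level at the receiver (point-source: −20·log₁₀(r/r_ref)), then combine on an intensity basis.
packaged HVAC unit: 79.8 − 20·log₁₀(10.2/2.3) = 79.8 − 12.94 = 66.86 dB.
blower: 91.0 − 20·log₁₀(29.4/2.3) = 91.0 − 22.13 = 68.87 dB.
exhaust stack: 95.8 − 20·log₁₀(11.9/2.3) = 95.8 − 14.28 = 81.52 dB.
air handling unit: 83.4 − 20·log₁₀(7.1/2.3) = 83.4 − 9.79 = 73.61 dB.
Σ 10^(L/10) = 1.775e+08 → L_total = 10·log₁₀(1.775e+08) = 82.49 dB.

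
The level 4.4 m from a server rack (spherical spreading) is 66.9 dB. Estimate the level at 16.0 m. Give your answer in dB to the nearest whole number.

56 dB

Spherical spreading from a point source gives a 20·log₁₀(r₂/r₁) drop.
L₂ = 66.9 − 20·log₁₀(16.0/4.4) = 66.9 − 11.213 = 55.69 dB.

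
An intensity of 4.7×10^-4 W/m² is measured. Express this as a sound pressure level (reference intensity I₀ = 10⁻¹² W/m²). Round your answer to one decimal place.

86.7 dB

L = 10·log₁₀(I/I₀) = 10·log₁₀(4.7×10^-4/10⁻¹²) = 10·log₁₀(4.7×10^8).
L = 10·(0.6721 + 8) = 86.72 dB.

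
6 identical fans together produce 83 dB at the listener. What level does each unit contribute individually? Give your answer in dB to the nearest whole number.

75 dB

Dividing the total intensity by 6 lowers the level by 10·log₁₀ 6 = 7.782 dB: L₁ = 83 − 7.782.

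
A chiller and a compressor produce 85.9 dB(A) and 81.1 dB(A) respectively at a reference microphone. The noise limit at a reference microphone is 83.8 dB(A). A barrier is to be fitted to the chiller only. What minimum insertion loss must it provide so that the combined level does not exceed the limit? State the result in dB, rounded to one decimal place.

Fixed contribution from the other source: Σ 10^(L/10) = 10^(81.1/10) = 1.288e+08 (81.10 dB(A)).
The limit corresponds to 10^(83.8/10) = 2.399e+08; subtracting the fixed part leaves 1.111e+08 for the chiller, i.e. 80.46 dB(A).
Required insertion loss = 85.9 − 80.46 = 5.44 dB.

5.4 dB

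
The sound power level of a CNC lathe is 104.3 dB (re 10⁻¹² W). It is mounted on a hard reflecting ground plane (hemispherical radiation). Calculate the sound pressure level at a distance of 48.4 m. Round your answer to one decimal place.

62.6 dB

The power spreads over a hemisphere of area 2π·r², so L_p = L_w − 10·log₁₀(2π·r²).
2π·r² = 1.472e+04 m², 10·log₁₀ of that is 41.679 dB.
L_p = 104.3 − 41.679 = 62.62 dB.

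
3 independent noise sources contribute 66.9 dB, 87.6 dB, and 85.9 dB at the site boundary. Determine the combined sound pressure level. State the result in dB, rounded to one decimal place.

For uncorrelated sources the intensities add, so convert each level to linear form, sum, and take 10·log₁₀ of the total.
Σ 10^(L/10) = 10^(66.9/10) + 10^(87.6/10) + 10^(85.9/10) = 9.694e+08.
L_total = 10·log₁₀(9.694e+08) = 89.86 dB.

89.9 dB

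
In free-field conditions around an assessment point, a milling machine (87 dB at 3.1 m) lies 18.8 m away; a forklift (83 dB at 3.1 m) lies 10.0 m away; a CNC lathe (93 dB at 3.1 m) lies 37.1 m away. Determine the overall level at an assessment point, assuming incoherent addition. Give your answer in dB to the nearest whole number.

77 dB

First find each source's level at the receiver (point-source: −20·log₁₀(r/r_ref)), then combine on an intensity basis.
milling machine: 87 − 20·log₁₀(18.8/3.1) = 87 − 15.66 = 71.34 dB.
forklift: 83 − 20·log₁₀(10.0/3.1) = 83 − 10.17 = 72.83 dB.
CNC lathe: 93 − 20·log₁₀(37.1/3.1) = 93 − 21.56 = 71.44 dB.
Σ 10^(L/10) = 4.673e+07 → L_total = 10·log₁₀(4.673e+07) = 76.70 dB.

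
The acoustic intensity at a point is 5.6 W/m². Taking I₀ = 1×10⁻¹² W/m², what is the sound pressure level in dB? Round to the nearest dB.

127 dB

I/I₀ = 5.6/10⁻¹² = 5.6×10^12, and L = 10·log₁₀(I/I₀).
L = 10·(0.7482 + 12) = 127.48 dB.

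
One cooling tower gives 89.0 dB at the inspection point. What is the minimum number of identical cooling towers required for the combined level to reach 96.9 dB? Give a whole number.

7

N identical sources give L₁ + 10·log₁₀ N, so require 10·log₁₀ N ≥ 96.9 − 89.0 = 7.9 dB.
N ≥ 10^(7.9/10) = 6.166, so N = 7.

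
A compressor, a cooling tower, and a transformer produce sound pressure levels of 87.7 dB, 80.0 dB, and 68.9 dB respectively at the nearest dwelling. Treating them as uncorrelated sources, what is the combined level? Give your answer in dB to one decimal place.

For uncorrelated sources the intensities add, so convert each level to linear form, sum, and take 10·log₁₀ of the total.
Σ 10^(L/10) = 10^(87.7/10) + 10^(80.0/10) + 10^(68.9/10) = 6.966e+08.
L_total = 10·log₁₀(6.966e+08) = 88.43 dB.

88.4 dB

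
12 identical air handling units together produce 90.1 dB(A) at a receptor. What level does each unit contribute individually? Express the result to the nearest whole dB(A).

Dividing the total intensity by 12 lowers the level by 10·log₁₀ 12 = 10.792 dB: L₁ = 90.1 − 10.792.

79 dB(A)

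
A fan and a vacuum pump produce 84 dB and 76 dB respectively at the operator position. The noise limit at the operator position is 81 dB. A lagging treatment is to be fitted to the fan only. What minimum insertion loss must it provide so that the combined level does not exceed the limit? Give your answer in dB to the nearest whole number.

Everything except the fan sums to 10^(76/10) = 3.981e+07 in linear terms, 76.00 dB.
The limit corresponds to 10^(81/10) = 1.259e+08; subtracting the fixed part leaves 8.608e+07 for the fan, i.e. 79.35 dB.
So the fan must be reduced from 84 to 79.35 dB: IL = 4.65 dB.

5 dB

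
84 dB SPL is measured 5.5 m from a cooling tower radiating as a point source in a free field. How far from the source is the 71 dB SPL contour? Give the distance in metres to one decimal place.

24.6 m

For a point source L₁ − L₂ = 20·log₁₀(r₂/r₁), so r₂ = r₁·10^((L₁−L₂)/20).
r₂ = 5.5·10^((84−71)/20) = 5.5·10^(13.0/20) = 24.57 m.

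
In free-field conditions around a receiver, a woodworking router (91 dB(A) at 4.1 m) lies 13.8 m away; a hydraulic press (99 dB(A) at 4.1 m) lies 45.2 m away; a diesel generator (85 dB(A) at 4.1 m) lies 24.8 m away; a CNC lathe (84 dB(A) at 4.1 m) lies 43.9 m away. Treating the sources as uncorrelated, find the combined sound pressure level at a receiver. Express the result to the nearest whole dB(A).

83 dB(A)

Apply inverse-square spreading to bring every level to the receiver, then sum 10^(L/10).
woodworking router: 91 − 20·log₁₀(13.8/4.1) = 91 − 10.54 = 80.46 dB(A).
hydraulic press: 99 − 20·log₁₀(45.2/4.1) = 99 − 20.85 = 78.15 dB(A).
diesel generator: 85 − 20·log₁₀(24.8/4.1) = 85 − 15.63 = 69.37 dB(A).
CNC lathe: 84 − 20·log₁₀(43.9/4.1) = 84 − 20.59 = 63.41 dB(A).
Σ 10^(L/10) = 1.873e+08 → L_total = 10·log₁₀(1.873e+08) = 82.73 dB(A).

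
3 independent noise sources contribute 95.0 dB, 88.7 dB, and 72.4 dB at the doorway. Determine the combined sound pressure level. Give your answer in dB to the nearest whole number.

For uncorrelated sources the intensities add, so convert each level to linear form, sum, and take 10·log₁₀ of the total.
Σ 10^(L/10) = 10^(95.0/10) + 10^(88.7/10) + 10^(72.4/10) = 3.921e+09.
L_total = 10·log₁₀(3.921e+09) = 95.93 dB.

96 dB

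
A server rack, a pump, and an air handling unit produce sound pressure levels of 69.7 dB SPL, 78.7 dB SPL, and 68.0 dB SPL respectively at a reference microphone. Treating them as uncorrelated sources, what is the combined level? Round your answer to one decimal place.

79.5 dB SPL

For uncorrelated sources the intensities add, so convert each level to linear form, sum, and take 10·log₁₀ of the total.
Σ 10^(L/10) = 10^(69.7/10) + 10^(78.7/10) + 10^(68.0/10) = 8.977e+07.
L_total = 10·log₁₀(8.977e+07) = 79.53 dB SPL.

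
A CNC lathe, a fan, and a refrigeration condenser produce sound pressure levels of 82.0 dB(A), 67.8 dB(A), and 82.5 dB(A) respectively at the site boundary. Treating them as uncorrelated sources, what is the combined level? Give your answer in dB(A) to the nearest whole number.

Incoherent sources combine by intensity addition: L_total = 10·log₁₀(Σ 10^(L_i/10)).
Σ 10^(L/10) = 10^(82.0/10) + 10^(67.8/10) + 10^(82.5/10) = 3.423e+08.
L_total = 10·log₁₀(3.423e+08) = 85.34 dB(A).

85 dB(A)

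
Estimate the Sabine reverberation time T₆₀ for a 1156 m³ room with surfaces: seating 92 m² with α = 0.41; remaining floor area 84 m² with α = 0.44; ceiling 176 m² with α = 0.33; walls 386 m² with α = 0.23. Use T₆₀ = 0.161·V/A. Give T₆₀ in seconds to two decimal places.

0.84 s

Total absorption A = 92·0.41 + 84·0.44 + 176·0.33 + 386·0.23 = 221.54 m² sabins.
T₆₀ = 0.161·V/A = 0.161·1156/221.54 = 0.840 s.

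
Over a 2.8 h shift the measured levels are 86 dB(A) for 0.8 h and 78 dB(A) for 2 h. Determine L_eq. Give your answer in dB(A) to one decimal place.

L_eq = 10·log₁₀[(1/T)·Σ tᵢ·10^(Lᵢ/10)] with T = 2.8 h.
Σ tᵢ·10^(Lᵢ/10) = 0.8·10^(86/10) + 2·10^(78/10) = 4.447e+08.
L_eq = 10·log₁₀(4.447e+08/2.8) = 82.01 dB(A).

82.0 dB(A)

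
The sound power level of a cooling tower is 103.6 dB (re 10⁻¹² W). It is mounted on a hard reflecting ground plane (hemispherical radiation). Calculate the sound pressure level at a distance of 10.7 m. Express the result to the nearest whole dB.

75 dB

The power spreads over a hemisphere of area 2π·r², so L_p = L_w − 10·log₁₀(2π·r²).
2π·r² = 719.4 m², 10·log₁₀ of that is 28.569 dB.
L_p = 103.6 − 28.569 = 75.03 dB.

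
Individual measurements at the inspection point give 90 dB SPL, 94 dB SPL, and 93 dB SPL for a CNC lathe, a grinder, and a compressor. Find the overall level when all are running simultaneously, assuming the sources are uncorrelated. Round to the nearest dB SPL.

97 dB SPL

For uncorrelated sources the intensities add, so convert each level to linear form, sum, and take 10·log₁₀ of the total.
Σ 10^(L/10) = 10^(90/10) + 10^(94/10) + 10^(93/10) = 5.507e+09.
L_total = 10·log₁₀(5.507e+09) = 97.41 dB SPL.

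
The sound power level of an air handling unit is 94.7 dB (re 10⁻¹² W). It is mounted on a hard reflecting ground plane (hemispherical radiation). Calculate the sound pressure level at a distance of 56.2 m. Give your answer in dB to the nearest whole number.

52 dB

The power spreads over a hemisphere of area 2π·r², so L_p = L_w − 10·log₁₀(2π·r²).
2π·r² = 1.985e+04 m², 10·log₁₀ of that is 42.977 dB.
L_p = 94.7 − 42.977 = 51.72 dB.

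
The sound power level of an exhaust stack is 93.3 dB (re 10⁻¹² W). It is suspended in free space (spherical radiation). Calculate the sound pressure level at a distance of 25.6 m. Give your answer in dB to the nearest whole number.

54 dB

L_p = L_w − 10·log₁₀(4π·r²) with r = 25.6 m.
4π·r² = 8235 m², 10·log₁₀ of that is 39.157 dB.
L_p = 93.3 − 39.157 = 54.14 dB.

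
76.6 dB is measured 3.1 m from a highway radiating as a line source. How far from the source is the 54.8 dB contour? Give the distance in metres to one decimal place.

For a line source L₁ − L₂ = 10·log₁₀(r₂/r₁), so r₂ = r₁·10^((L₁−L₂)/10).
r₂ = 3.1·10^((76.6−54.8)/10) = 3.1·10^(21.8/10) = 469.20 m.

469.2 m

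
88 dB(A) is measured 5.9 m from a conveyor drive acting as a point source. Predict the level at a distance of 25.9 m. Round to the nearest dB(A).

Spherical spreading from a point source gives a 20·log₁₀(r₂/r₁) drop.
L₂ = 88 − 20·log₁₀(25.9/5.9) = 88 − 12.849 = 75.15 dB(A).

75 dB(A)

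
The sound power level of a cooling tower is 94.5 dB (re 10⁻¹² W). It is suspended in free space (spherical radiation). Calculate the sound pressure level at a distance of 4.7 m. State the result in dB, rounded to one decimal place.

Free-field spherical radiation: L_p = L_w − 10·log₁₀(4π·r²), r = 4.7 m.
4π·r² = 277.6 m², 10·log₁₀ of that is 24.434 dB.
L_p = 94.5 − 24.434 = 70.07 dB.

70.1 dB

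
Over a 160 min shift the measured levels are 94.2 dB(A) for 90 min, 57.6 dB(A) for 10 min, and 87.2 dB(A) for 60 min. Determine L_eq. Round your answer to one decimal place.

L_eq = 10·log₁₀[(1/T)·Σ tᵢ·10^(Lᵢ/10)] with T = 160 min.
Σ tᵢ·10^(Lᵢ/10) = 90·10^(94.2/10) + 10·10^(57.6/10) + 60·10^(87.2/10) = 2.682e+11.
L_eq = 10·log₁₀(2.682e+11/160) = 92.24 dB(A).

92.2 dB(A)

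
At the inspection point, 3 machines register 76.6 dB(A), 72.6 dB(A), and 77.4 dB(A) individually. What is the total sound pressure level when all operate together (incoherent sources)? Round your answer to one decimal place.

80.8 dB(A)

For uncorrelated sources the intensities add, so convert each level to linear form, sum, and take 10·log₁₀ of the total.
Σ 10^(L/10) = 10^(76.6/10) + 10^(72.6/10) + 10^(77.4/10) = 1.189e+08.
L_total = 10·log₁₀(1.189e+08) = 80.75 dB(A).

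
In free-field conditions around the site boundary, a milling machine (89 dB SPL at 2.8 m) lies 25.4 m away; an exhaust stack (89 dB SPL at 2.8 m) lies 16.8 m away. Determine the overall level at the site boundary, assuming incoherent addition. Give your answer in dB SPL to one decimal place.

75.0 dB SPL

Propagate each source to the receiver with L = L_ref − 20·log₁₀(r/r_ref), then add intensities.
milling machine: 89 − 20·log₁₀(25.4/2.8) = 89 − 19.15 = 69.85 dB SPL.
exhaust stack: 89 − 20·log₁₀(16.8/2.8) = 89 − 15.56 = 73.44 dB SPL.
Σ 10^(L/10) = 3.172e+07 → L_total = 10·log₁₀(3.172e+07) = 75.01 dB SPL.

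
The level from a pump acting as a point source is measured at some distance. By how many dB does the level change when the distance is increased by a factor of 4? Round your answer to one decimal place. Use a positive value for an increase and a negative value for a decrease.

With spherical spreading the level changes by −20·log₁₀(r₂/r₁).
ΔL = −20·log₁₀(4) = -12.04 dB.

-12.0 dB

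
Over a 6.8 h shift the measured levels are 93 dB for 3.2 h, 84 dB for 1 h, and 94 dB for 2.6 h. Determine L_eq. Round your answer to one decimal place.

Weight each interval's intensity by its duration and average over T = 6.8 h:
Σ tᵢ·10^(Lᵢ/10) = 3.2·10^(93/10) + 1·10^(84/10) + 2.6·10^(94/10) = 1.317e+10.
L_eq = 10·log₁₀(1.317e+10/6.8) = 92.87 dB.

92.9 dB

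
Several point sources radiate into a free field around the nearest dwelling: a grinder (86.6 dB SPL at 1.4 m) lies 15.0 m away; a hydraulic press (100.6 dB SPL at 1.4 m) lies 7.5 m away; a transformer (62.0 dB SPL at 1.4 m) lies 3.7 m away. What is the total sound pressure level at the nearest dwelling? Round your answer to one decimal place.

86.1 dB SPL

First find each source's level at the receiver (point-source: −20·log₁₀(r/r_ref)), then combine on an intensity basis.
grinder: 86.6 − 20·log₁₀(15.0/1.4) = 86.6 − 20.60 = 66.00 dB SPL.
hydraulic press: 100.6 − 20·log₁₀(7.5/1.4) = 100.6 − 14.58 = 86.02 dB SPL.
transformer: 62.0 − 20·log₁₀(3.7/1.4) = 62.0 − 8.44 = 53.56 dB SPL.
Σ 10^(L/10) = 4.043e+08 → L_total = 10·log₁₀(4.043e+08) = 86.07 dB SPL.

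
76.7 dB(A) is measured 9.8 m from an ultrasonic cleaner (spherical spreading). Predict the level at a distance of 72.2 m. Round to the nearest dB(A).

For a point source, L₂ = L₁ − 20·log₁₀(r₂/r₁).
L₂ = 76.7 − 20·log₁₀(72.2/9.8) = 76.7 − 17.346 = 59.35 dB(A).

59 dB(A)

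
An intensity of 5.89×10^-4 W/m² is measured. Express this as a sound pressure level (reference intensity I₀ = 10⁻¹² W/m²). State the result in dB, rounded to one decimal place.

Dividing by I₀ shifts the exponent by 12: I/I₀ = 5.89×10^8.
L = 10·(0.7701 + 8) = 87.70 dB.

87.7 dB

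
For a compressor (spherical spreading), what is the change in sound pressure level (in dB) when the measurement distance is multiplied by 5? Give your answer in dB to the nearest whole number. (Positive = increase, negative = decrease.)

A point source loses 6 dB per doubling of distance; generally ΔL = −20·log₁₀(r₂/r₁).
ΔL = −20·log₁₀(5) = -13.98 dB.

-14 dB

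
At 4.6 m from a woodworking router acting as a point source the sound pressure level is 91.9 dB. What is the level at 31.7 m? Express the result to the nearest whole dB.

Point-source attenuation: ΔL = 20·log₁₀(r₂/r₁) = 20·log₁₀(31.7/4.6) = 16.766 dB.
L₂ = 91.9 − 20·log₁₀(31.7/4.6) = 91.9 − 16.766 = 75.13 dB.

75 dB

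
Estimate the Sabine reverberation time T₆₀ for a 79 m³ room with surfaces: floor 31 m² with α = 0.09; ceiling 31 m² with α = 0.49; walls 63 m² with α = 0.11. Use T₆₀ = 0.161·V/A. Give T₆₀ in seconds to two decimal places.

0.51 s

Total absorption A = 31·0.09 + 31·0.49 + 63·0.11 = 24.91 m² sabins.
T₆₀ = 0.161 × 79 / 24.91 = 0.511 s.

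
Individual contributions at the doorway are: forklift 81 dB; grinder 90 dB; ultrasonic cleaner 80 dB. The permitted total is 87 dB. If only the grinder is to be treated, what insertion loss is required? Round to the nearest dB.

6 dB

Fixed contribution from the other sources: Σ 10^(L/10) = 10^(81/10) + 10^(80/10) = 2.259e+08 (83.54 dB).
To meet 87 dB overall, the treated grinder may contribute at most 10^(87/10) − 2.259e+08 = 2.753e+08, i.e. 84.40 dB.
Required insertion loss = 90 − 84.40 = 5.60 dB.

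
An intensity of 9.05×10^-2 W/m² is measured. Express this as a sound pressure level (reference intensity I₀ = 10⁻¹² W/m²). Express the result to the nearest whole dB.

110 dB

Dividing by I₀ shifts the exponent by 12: I/I₀ = 9.05×10^10.
L = 10·(0.9566 + 10) = 109.57 dB.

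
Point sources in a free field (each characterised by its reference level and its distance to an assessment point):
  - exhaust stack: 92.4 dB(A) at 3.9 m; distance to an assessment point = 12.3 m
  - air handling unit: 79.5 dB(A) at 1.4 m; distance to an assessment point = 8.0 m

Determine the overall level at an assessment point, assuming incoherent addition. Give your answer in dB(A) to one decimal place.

82.5 dB(A)

Propagate each source to the receiver with L = L_ref − 20·log₁₀(r/r_ref), then add intensities.
exhaust stack: 92.4 − 20·log₁₀(12.3/3.9) = 92.4 − 9.98 = 82.42 dB(A).
air handling unit: 79.5 − 20·log₁₀(8.0/1.4) = 79.5 − 15.14 = 64.36 dB(A).
Σ 10^(L/10) = 1.774e+08 → L_total = 10·log₁₀(1.774e+08) = 82.49 dB(A).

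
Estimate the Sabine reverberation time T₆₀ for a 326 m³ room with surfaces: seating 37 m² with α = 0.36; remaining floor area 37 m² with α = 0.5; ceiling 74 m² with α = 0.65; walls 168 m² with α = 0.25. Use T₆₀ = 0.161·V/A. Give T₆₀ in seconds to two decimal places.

Total absorption A = 37·0.36 + 37·0.5 + 74·0.65 + 168·0.25 = 121.92 m² sabins.
T₆₀ = 0.161 × 326 / 121.92 = 0.430 s.

0.43 s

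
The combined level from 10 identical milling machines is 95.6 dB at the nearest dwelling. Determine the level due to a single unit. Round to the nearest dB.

For N identical incoherent sources L_total = L₁ + 10·log₁₀ N, so L₁ = 95.6 − 10·log₁₀(10) = 95.6 − 10.000.

86 dB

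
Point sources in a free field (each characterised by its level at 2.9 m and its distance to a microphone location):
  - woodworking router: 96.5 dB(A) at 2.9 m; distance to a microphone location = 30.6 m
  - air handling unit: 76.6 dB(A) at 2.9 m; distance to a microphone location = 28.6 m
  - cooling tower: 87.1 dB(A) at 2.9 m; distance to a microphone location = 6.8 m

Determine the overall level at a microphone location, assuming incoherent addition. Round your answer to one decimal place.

81.3 dB(A)

Apply inverse-square spreading to bring every level to the receiver, then sum 10^(L/10).
woodworking router: 96.5 − 20·log₁₀(30.6/2.9) = 96.5 − 20.47 = 76.03 dB(A).
air handling unit: 76.6 − 20·log₁₀(28.6/2.9) = 76.6 − 19.88 = 56.72 dB(A).
cooling tower: 87.1 − 20·log₁₀(6.8/2.9) = 87.1 − 7.40 = 79.70 dB(A).
Σ 10^(L/10) = 1.339e+08 → L_total = 10·log₁₀(1.339e+08) = 81.27 dB(A).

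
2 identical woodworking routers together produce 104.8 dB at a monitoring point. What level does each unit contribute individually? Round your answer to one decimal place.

101.8 dB

For N identical incoherent sources L_total = L₁ + 10·log₁₀ N, so L₁ = 104.8 − 10·log₁₀(2) = 104.8 − 3.010.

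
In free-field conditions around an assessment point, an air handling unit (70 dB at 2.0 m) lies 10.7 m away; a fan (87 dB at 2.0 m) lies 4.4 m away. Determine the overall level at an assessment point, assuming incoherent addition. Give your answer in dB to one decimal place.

Propagate each source to the receiver with L = L_ref − 20·log₁₀(r/r_ref), then add intensities.
air handling unit: 70 − 20·log₁₀(10.7/2.0) = 70 − 14.57 = 55.43 dB.
fan: 87 − 20·log₁₀(4.4/2.0) = 87 − 6.85 = 80.15 dB.
Σ 10^(L/10) = 1.039e+08 → L_total = 10·log₁₀(1.039e+08) = 80.17 dB.

80.2 dB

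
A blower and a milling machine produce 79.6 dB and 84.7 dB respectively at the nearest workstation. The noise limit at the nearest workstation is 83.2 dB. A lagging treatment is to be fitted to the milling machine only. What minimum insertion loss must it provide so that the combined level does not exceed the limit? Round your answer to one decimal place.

4.0 dB

Everything except the milling machine sums to 10^(79.6/10) = 9.120e+07 in linear terms, 79.60 dB.
To meet 83.2 dB overall, the treated milling machine may contribute at most 10^(83.2/10) − 9.120e+07 = 1.177e+08, i.e. 80.71 dB.
So the milling machine must be reduced from 84.7 to 80.71 dB: IL = 3.99 dB.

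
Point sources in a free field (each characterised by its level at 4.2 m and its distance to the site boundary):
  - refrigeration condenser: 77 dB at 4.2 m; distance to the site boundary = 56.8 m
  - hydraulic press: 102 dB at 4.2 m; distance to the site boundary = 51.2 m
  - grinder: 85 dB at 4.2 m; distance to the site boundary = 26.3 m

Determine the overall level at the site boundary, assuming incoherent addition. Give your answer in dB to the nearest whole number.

81 dB

First find each source's level at the receiver (point-source: −20·log₁₀(r/r_ref)), then combine on an intensity basis.
refrigeration condenser: 77 − 20·log₁₀(56.8/4.2) = 77 − 22.62 = 54.38 dB.
hydraulic press: 102 − 20·log₁₀(51.2/4.2) = 102 − 21.72 = 80.28 dB.
grinder: 85 − 20·log₁₀(26.3/4.2) = 85 − 15.93 = 69.07 dB.
Σ 10^(L/10) = 1.150e+08 → L_total = 10·log₁₀(1.150e+08) = 80.61 dB.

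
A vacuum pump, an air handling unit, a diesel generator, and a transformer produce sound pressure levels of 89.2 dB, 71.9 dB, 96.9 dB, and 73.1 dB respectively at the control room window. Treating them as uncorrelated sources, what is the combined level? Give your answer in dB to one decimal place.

97.6 dB

For uncorrelated sources the intensities add, so convert each level to linear form, sum, and take 10·log₁₀ of the total.
Σ 10^(L/10) = 10^(89.2/10) + 10^(71.9/10) + 10^(96.9/10) + 10^(73.1/10) = 5.765e+09.
L_total = 10·log₁₀(5.765e+09) = 97.61 dB.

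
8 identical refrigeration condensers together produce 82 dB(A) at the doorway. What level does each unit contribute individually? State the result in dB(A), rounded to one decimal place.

Dividing the total intensity by 8 lowers the level by 10·log₁₀ 8 = 9.031 dB: L₁ = 82 − 9.031.

73.0 dB(A)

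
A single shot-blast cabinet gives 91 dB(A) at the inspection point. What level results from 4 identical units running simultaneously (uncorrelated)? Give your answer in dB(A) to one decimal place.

97.0 dB(A)

N identical incoherent sources raise the level by 10·log₁₀ N.
L_total = 91 + 10·log₁₀(4) = 91 + 6.021 = 97.02 dB(A).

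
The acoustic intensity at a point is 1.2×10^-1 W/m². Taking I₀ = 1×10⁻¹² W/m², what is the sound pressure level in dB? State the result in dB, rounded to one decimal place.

I/I₀ = 1.2×10^-1/10⁻¹² = 1.2×10^11, and L = 10·log₁₀(I/I₀).
L = 10·(0.0792 + 11) = 110.79 dB.

110.8 dB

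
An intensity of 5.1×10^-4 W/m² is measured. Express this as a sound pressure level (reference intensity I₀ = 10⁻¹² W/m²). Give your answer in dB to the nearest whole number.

L = 10·log₁₀(I/I₀) = 10·log₁₀(5.1×10^-4/10⁻¹²) = 10·log₁₀(5.1×10^8).
L = 10·(0.7076 + 8) = 87.08 dB.

87 dB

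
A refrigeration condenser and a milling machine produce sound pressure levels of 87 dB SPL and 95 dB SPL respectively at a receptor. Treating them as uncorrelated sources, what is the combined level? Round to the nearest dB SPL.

Incoherent sources combine by intensity addition: L_total = 10·log₁₀(Σ 10^(L_i/10)).
Σ 10^(L/10) = 10^(87/10) + 10^(95/10) = 3.663e+09.
L_total = 10·log₁₀(3.663e+09) = 95.64 dB SPL.

96 dB SPL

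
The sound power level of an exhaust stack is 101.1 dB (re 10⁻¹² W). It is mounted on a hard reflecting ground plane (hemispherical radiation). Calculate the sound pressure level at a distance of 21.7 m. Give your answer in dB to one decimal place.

The power spreads over a hemisphere of area 2π·r², so L_p = L_w − 10·log₁₀(2π·r²).
2π·r² = 2959 m², 10·log₁₀ of that is 34.711 dB.
L_p = 101.1 − 34.711 = 66.39 dB.

66.4 dB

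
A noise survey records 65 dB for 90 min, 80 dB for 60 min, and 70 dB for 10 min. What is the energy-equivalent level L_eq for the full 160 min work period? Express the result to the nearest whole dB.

L_eq = 10·log₁₀[(1/T)·Σ tᵢ·10^(Lᵢ/10)] with T = 160 min.
Σ tᵢ·10^(Lᵢ/10) = 90·10^(65/10) + 60·10^(80/10) + 10·10^(70/10) = 6.385e+09.
L_eq = 10·log₁₀(6.385e+09/160) = 76.01 dB.

76 dB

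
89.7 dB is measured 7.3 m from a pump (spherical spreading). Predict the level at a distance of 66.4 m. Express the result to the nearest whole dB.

71 dB

Point-source attenuation: ΔL = 20·log₁₀(r₂/r₁) = 20·log₁₀(66.4/7.3) = 19.177 dB.
L₂ = 89.7 − 20·log₁₀(66.4/7.3) = 89.7 − 19.177 = 70.52 dB.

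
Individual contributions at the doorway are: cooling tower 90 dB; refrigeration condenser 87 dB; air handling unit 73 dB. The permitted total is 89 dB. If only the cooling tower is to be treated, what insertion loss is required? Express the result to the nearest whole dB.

Fixed contribution from the other sources: Σ 10^(L/10) = 10^(87/10) + 10^(73/10) = 5.211e+08 (87.17 dB).
The limit corresponds to 10^(89/10) = 7.943e+08; subtracting the fixed part leaves 2.732e+08 for the cooling tower, i.e. 84.36 dB.
Required insertion loss = 90 − 84.36 = 5.64 dB.

6 dB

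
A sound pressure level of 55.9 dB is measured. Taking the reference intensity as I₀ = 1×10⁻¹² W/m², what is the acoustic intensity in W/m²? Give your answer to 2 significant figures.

3.9e-07 W/m²

I/I₀ = 10^(55.9/10) = 3.89e+05, so I = 3.89e+05 × 10⁻¹² W/m².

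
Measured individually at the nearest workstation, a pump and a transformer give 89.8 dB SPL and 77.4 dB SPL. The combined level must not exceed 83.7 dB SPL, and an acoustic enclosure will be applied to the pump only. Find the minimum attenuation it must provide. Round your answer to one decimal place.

7.3 dB

Everything except the pump sums to 10^(77.4/10) = 5.495e+07 in linear terms, 77.40 dB SPL.
To meet 83.7 dB SPL overall, the treated pump may contribute at most 10^(83.7/10) − 5.495e+07 = 1.795e+08, i.e. 82.54 dB SPL.
Required insertion loss = 89.8 − 82.54 = 7.26 dB.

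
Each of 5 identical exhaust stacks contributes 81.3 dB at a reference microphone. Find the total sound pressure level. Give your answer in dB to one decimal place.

N identical incoherent sources raise the level by 10·log₁₀ N.
L_total = 81.3 + 10·log₁₀(5) = 81.3 + 6.990 = 88.29 dB.

88.3 dB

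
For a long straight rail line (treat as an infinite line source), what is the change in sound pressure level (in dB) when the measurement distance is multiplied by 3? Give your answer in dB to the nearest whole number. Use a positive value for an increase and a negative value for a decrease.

With cylindrical spreading the level changes by −10·log₁₀(r₂/r₁).
ΔL = −10·log₁₀(3) = -4.77 dB.

-5 dB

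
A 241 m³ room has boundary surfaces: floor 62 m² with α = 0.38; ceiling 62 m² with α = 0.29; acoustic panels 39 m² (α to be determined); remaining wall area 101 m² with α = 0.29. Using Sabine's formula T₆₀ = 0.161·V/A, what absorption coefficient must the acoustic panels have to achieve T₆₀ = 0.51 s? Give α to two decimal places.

Required total absorption A = 0.161·241/0.51 = 76.08 m².
Absorption from the other surfaces = 62·0.38 + 62·0.29 + 101·0.29 = 70.83 m², so the acoustic panels must supply 5.25 m² over 39 m².
α = 5.25/39 = 0.135.

0.13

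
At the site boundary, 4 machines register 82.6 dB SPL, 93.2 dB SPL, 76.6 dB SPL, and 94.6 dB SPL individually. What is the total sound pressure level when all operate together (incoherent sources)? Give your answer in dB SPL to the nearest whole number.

97 dB SPL

Incoherent sources combine by intensity addition: L_total = 10·log₁₀(Σ 10^(L_i/10)).
Σ 10^(L/10) = 10^(82.6/10) + 10^(93.2/10) + 10^(76.6/10) + 10^(94.6/10) = 5.201e+09.
L_total = 10·log₁₀(5.201e+09) = 97.16 dB SPL.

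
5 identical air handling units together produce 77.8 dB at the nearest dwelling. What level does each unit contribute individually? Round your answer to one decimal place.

70.8 dB

For N identical incoherent sources L_total = L₁ + 10·log₁₀ N, so L₁ = 77.8 − 10·log₁₀(5) = 77.8 − 6.990.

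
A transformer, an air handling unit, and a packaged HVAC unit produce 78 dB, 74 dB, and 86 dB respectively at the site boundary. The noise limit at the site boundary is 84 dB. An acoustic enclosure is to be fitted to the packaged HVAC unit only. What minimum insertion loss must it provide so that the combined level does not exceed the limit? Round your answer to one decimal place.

3.9 dB

Fixed contribution from the other sources: Σ 10^(L/10) = 10^(78/10) + 10^(74/10) = 8.821e+07 (79.46 dB).
To meet 84 dB overall, the treated packaged HVAC unit may contribute at most 10^(84/10) − 8.821e+07 = 1.630e+08, i.e. 82.12 dB.
Required insertion loss = 86 − 82.12 = 3.88 dB.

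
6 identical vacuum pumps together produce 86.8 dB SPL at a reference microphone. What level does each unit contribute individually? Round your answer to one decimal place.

79.0 dB SPL

6 equal contributions raise the level by 10·log₁₀ 6 = 7.782 dB, so each unit alone gives 86.8 − 7.782.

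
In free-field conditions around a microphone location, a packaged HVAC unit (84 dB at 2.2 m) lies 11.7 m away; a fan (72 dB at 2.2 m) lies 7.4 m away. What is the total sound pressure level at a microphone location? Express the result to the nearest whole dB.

Propagate each source to the receiver with L = L_ref − 20·log₁₀(r/r_ref), then add intensities.
packaged HVAC unit: 84 − 20·log₁₀(11.7/2.2) = 84 − 14.52 = 69.48 dB.
fan: 72 − 20·log₁₀(7.4/2.2) = 72 − 10.54 = 61.46 dB.
Σ 10^(L/10) = 1.028e+07 → L_total = 10·log₁₀(1.028e+07) = 70.12 dB.

70 dB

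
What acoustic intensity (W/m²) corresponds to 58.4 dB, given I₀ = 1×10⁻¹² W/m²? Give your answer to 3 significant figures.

I = I₀·10^(L/10) = 10⁻¹² × 10^(58.4/10) = 10^(-6.160).

6.92e-07 W/m²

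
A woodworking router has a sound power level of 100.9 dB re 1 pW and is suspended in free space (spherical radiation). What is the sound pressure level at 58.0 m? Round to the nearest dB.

55 dB

The power spreads over a sphere of area 4π·r², so L_p = L_w − 10·log₁₀(4π·r²).
4π·r² = 4.227e+04 m², 10·log₁₀ of that is 46.261 dB.
L_p = 100.9 − 46.261 = 54.64 dB.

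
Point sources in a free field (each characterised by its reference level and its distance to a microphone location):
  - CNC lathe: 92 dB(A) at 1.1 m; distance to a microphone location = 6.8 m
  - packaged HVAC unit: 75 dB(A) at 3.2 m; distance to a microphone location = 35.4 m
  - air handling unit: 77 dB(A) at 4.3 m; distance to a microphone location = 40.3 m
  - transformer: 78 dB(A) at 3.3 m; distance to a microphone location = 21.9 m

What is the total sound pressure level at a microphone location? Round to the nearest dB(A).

76 dB(A)

First find each source's level at the receiver (point-source: −20·log₁₀(r/r_ref)), then combine on an intensity basis.
CNC lathe: 92 − 20·log₁₀(6.8/1.1) = 92 − 15.82 = 76.18 dB(A).
packaged HVAC unit: 75 − 20·log₁₀(35.4/3.2) = 75 − 20.88 = 54.12 dB(A).
air handling unit: 77 − 20·log₁₀(40.3/4.3) = 77 − 19.44 = 57.56 dB(A).
transformer: 78 − 20·log₁₀(21.9/3.3) = 78 − 16.44 = 61.56 dB(A).
Σ 10^(L/10) = 4.373e+07 → L_total = 10·log₁₀(4.373e+07) = 76.41 dB(A).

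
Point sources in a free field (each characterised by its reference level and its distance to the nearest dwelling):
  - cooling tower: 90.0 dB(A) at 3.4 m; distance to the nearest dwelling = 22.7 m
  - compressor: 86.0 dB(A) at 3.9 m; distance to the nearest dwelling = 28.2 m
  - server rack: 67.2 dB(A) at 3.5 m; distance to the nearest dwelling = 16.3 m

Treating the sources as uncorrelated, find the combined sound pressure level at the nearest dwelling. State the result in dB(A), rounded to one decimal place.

74.8 dB(A)

First find each source's level at the receiver (point-source: −20·log₁₀(r/r_ref)), then combine on an intensity basis.
cooling tower: 90.0 − 20·log₁₀(22.7/3.4) = 90.0 − 16.49 = 73.51 dB(A).
compressor: 86.0 − 20·log₁₀(28.2/3.9) = 86.0 − 17.18 = 68.82 dB(A).
server rack: 67.2 − 20·log₁₀(16.3/3.5) = 67.2 − 13.36 = 53.84 dB(A).
Σ 10^(L/10) = 3.029e+07 → L_total = 10·log₁₀(3.029e+07) = 74.81 dB(A).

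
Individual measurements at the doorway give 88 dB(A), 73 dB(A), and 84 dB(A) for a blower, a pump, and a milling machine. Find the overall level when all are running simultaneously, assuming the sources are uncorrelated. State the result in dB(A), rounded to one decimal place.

89.6 dB(A)

Incoherent sources combine by intensity addition: L_total = 10·log₁₀(Σ 10^(L_i/10)).
Σ 10^(L/10) = 10^(88/10) + 10^(73/10) + 10^(84/10) = 9.021e+08.
L_total = 10·log₁₀(9.021e+08) = 89.55 dB(A).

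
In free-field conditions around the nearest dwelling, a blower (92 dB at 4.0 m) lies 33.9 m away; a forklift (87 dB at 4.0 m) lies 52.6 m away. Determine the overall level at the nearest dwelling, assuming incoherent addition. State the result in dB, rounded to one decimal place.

First find each source's level at the receiver (point-source: −20·log₁₀(r/r_ref)), then combine on an intensity basis.
blower: 92 − 20·log₁₀(33.9/4.0) = 92 − 18.56 = 73.44 dB.
forklift: 87 − 20·log₁₀(52.6/4.0) = 87 − 22.38 = 64.62 dB.
Σ 10^(L/10) = 2.496e+07 → L_total = 10·log₁₀(2.496e+07) = 73.97 dB.

74.0 dB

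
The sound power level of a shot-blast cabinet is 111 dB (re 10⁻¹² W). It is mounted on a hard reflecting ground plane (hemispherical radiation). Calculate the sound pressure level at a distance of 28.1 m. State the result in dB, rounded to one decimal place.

74.0 dB

L_p = L_w − 10·log₁₀(2π·r²) with r = 28.1 m.
2π·r² = 4961 m², 10·log₁₀ of that is 36.956 dB.
L_p = 111 − 36.956 = 74.04 dB.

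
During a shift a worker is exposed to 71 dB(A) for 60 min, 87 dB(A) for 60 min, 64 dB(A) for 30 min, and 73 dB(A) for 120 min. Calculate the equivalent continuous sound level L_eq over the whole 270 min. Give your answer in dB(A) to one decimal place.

The energy average is taken in the linear domain: L_eq = 10·log₁₀[(Σ tᵢ·10^(Lᵢ/10))/T], T = 270 min.
Σ tᵢ·10^(Lᵢ/10) = 60·10^(71/10) + 60·10^(87/10) + 30·10^(64/10) + 120·10^(73/10) = 3.330e+10.
L_eq = 10·log₁₀(3.330e+10/270) = 80.91 dB(A).

80.9 dB(A)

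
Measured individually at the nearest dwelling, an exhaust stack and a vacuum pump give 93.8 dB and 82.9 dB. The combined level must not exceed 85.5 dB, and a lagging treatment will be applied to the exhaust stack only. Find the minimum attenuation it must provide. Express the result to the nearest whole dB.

12 dB

Everything except the exhaust stack sums to 10^(82.9/10) = 1.950e+08 in linear terms, 82.90 dB.
The limit corresponds to 10^(85.5/10) = 3.548e+08; subtracting the fixed part leaves 1.598e+08 for the exhaust stack, i.e. 82.04 dB.
So the exhaust stack must be reduced from 93.8 to 82.04 dB: IL = 11.76 dB.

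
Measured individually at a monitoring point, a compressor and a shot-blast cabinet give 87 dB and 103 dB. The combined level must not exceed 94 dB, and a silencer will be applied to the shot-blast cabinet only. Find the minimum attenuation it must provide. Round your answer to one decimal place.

The untreated sources together contribute 10^(87/10) = 5.012e+08, i.e. 87.00 dB.
To meet 94 dB overall, the treated shot-blast cabinet may contribute at most 10^(94/10) − 5.012e+08 = 2.011e+09, i.e. 93.03 dB.
Required insertion loss = 103 − 93.03 = 9.97 dB.

10.0 dB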